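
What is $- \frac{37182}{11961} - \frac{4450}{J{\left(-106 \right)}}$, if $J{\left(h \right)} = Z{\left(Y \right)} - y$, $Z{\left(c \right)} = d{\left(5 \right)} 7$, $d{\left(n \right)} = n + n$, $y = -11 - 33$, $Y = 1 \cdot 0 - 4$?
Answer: $- \frac{3192511}{75753} \approx -42.144$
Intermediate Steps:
$Y = -4$ ($Y = 0 - 4 = -4$)
$y = -44$ ($y = -11 - 33 = -44$)
$d{\left(n \right)} = 2 n$
$Z{\left(c \right)} = 70$ ($Z{\left(c \right)} = 2 \cdot 5 \cdot 7 = 10 \cdot 7 = 70$)
$J{\left(h \right)} = 114$ ($J{\left(h \right)} = 70 - -44 = 70 + 44 = 114$)
$- \frac{37182}{11961} - \frac{4450}{J{\left(-106 \right)}} = - \frac{37182}{11961} - \frac{4450}{114} = \left(-37182\right) \frac{1}{11961} - \frac{2225}{57} = - \frac{12394}{3987} - \frac{2225}{57} = - \frac{3192511}{75753}$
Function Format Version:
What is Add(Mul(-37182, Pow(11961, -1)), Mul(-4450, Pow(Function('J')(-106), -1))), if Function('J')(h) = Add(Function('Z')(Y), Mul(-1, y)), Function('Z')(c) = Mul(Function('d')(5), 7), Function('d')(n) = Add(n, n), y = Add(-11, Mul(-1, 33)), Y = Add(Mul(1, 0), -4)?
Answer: Rational(-3192511, 75753) ≈ -42.144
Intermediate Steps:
Y = -4 (Y = Add(0, -4) = -4)
y = -44 (y = Add(-11, -33) = -44)
Function('d')(n) = Mul(2, n)
Function('Z')(c) = 70 (Function('Z')(c) = Mul(Mul(2, 5), 7) = Mul(10, 7) = 70)
Function('J')(h) = 114 (Function('J')(h) = Add(70, Mul(-1, -44)) = Add(70, 44) = 114)
Add(Mul(-37182, Pow(11961, -1)), Mul(-4450, Pow(Function('J')(-106), -1))) = Add(Mul(-37182, Pow(11961, -1)), Mul(-4450, Pow(114, -1))) = Add(Mul(-37182, Rational(1, 11961)), Mul(-4450, Rational(1, 114))) = Add(Rational(-12394, 3987), Rational(-2225, 57)) = Rational(-3192511, 75753)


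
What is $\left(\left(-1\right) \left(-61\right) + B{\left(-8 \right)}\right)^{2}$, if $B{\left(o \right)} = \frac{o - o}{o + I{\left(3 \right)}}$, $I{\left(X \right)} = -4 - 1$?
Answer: $3721$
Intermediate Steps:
$I{\left(X \right)} = -5$
$B{\left(o \right)} = 0$ ($B{\left(o \right)} = \frac{o - o}{o - 5} = \frac{0}{-5 + o} = 0$)
$\left(\left(-1\right) \left(-61\right) + B{\left(-8 \right)}\right)^{2} = \left(\left(-1\right) \left(-61\right) + 0\right)^{2} = \left(61 + 0\right)^{2} = 61^{2} = 3721$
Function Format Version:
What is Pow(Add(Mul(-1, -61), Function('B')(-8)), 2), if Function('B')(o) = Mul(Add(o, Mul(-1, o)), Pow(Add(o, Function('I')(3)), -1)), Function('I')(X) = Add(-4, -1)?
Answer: 3721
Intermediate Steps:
Function('I')(X) = -5
Function('B')(o) = 0 (Function('B')(o) = Mul(Add(o, Mul(-1, o)), Pow(Add(o, -5), -1)) = Mul(0, Pow(Add(-5, o), -1)) = 0)
Pow(Add(Mul(-1, -61), Function('B')(-8)), 2) = Pow(Add(Mul(-1, -61), 0), 2) = Pow(Add(61, 0), 2) = Pow(61, 2) = 3721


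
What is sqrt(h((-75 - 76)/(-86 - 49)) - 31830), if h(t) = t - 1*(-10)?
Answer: I*sqrt(64433235)/45 ≈ 178.38*I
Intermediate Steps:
h(t) = 10 + t (h(t) = t + 10 = 10 + t)
sqrt(h((-75 - 76)/(-86 - 49)) - 31830) = sqrt((10 + (-75 - 76)/(-86 - 49)) - 31830) = sqrt((10 - 151/(-135)) - 31830) = sqrt((10 - 151*(-1/135)) - 31830) = sqrt((10 + 151/135) - 31830) = sqrt(1501/135 - 31830) = sqrt(-4295549/135) = I*sqrt(64433235)/45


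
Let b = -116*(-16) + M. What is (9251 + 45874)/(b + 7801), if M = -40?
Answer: 55125/9617 ≈ 5.7320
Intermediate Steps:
b = 1816 (b = -116*(-16) - 40 = -29*(-64) - 40 = 1856 - 40 = 1816)
(9251 + 45874)/(b + 7801) = (9251 + 45874)/(1816 + 7801) = 55125/9617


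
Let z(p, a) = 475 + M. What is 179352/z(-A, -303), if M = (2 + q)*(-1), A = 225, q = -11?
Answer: 44838/121 ≈ 370.56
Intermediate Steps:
M = 9 (M = (2 - 11)*(-1) = -9*(-1) = 9)
z(p, a) = 484 (z(p, a) = 475 + 9 = 484)
179352/z(-A, -303) = 179352/484 = 179352*(1/484) = 44838/121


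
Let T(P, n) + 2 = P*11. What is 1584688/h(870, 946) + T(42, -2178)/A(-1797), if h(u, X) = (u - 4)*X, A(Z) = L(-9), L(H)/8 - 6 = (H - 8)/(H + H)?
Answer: 52299763/5120225 ≈ 10.214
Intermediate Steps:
T(P, n) = -2 + 11*P (T(P, n) = -2 + P*11 = -2 + 11*P)
L(H) = 48 + 4*(-8 + H)/H (L(H) = 48 + 8*((H - 8)/(H + H)) = 48 + 8*((-8 + H)/((2*H))) = 48 + 8*((-8 + H)*(1/(2*H))) = 48 + 8*((-8 + H)/(2*H)) = 48 + 4*(-8 + H)/H)
A(Z) = 500/9 (A(Z) = 52 - 32/(-9) = 52 - 32*(-⅑) = 52 + 32/9 = 500/9)
h(u, X) = X*(-4 + u) (h(u, X) = (-4 + u)*X = X*(-4 + u))
1584688/h(870, 946) + T(42, -2178)/A(-1797) = 1584688/((946*(-4 + 870))) + (-2 + 11*42)/(500/9) = 1584688/((946*866)) + (-2 + 462)*(9/500) = 1584688/819236 + 460*(9/500) = 1584688*(1/819236) + 207/25 = 396172/204809 + 207/25 = 52299763/5120225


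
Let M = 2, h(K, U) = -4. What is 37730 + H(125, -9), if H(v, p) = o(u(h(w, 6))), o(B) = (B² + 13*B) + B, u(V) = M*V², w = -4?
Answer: 39202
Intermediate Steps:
u(V) = 2*V²
o(B) = B² + 14*B
H(v, p) = 1472 (H(v, p) = (2*(-4)²)*(14 + 2*(-4)²) = (2*16)*(14 + 2*16) = 32*(14 + 32) = 32*46 = 1472)
37730 + H(125, -9) = 37730 + 1472 = 39202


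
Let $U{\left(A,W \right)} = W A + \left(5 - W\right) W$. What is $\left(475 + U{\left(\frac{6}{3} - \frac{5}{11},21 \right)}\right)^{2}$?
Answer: $\frac{3556996}{121} \approx 29397.0$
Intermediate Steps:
$U{\left(A,W \right)} = A W + W \left(5 - W\right)$
$\left(475 + U{\left(\frac{6}{3} - \frac{5}{11},21 \right)}\right)^{2} = \left(475 + 21 \left(5 + \left(\frac{6}{3} - \frac{5}{11}\right) - 21\right)\right)^{2} = \left(475 + 21 \left(5 + \left(6 \cdot \frac{1}{3} - \frac{5}{11}\right) - 21\right)\right)^{2} = \left(475 + 21 \left(5 + \left(2 - \frac{5}{11}\right) - 21\right)\right)^{2} = \left(475 + 21 \left(5 + \frac{17}{11} - 21\right)\right)^{2} = \left(475 + 21 \left(- \frac{159}{11}\right)\right)^{2} = \left(475 - \frac{3339}{11}\right)^{2} = \left(\frac{1886}{11}\right)^{2} = \frac{3556996}{121}$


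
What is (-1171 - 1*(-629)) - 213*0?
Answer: -542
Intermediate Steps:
(-1171 - 1*(-629)) - 213*0 = (-1171 + 629) + 0 = -542 + 0 = -542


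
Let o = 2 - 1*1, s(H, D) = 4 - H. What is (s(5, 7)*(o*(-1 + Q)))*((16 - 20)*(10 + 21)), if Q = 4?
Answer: 372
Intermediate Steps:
o = 1 (o = 2 - 1 = 1)
(s(5, 7)*(o*(-1 + Q)))*((16 - 20)*(10 + 21)) = ((4 - 1*5)*(1*(-1 + 4)))*((16 - 20)*(10 + 21)) = ((4 - 5)*(1*3))*(-4*31) = -1*3*(-124) = -3*(-124) = 372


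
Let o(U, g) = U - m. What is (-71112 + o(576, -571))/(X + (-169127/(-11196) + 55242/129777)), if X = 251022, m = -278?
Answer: -34027900043112/121584446402845 ≈ -0.27987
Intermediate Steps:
o(U, g) = 278 + U (o(U, g) = U - 1*(-278) = U + 278 = 278 + U)
(-71112 + o(576, -571))/(X + (-169127/(-11196) + 55242/129777)) = (-71112 + (278 + 576))/(251022 + (-169127/(-11196) + 55242/129777)) = (-71112 + 854)/(251022 + (-169127*(-1/11196) + 55242*(1/129777))) = -70258/(251022 + (169127/11196 + 18414/43259)) = -70258/(251022 + 7522428037/484327764) = -70258/121584446402845/484327764 = -70258*484327764/121584446402845 = -34027900043112/121584446402845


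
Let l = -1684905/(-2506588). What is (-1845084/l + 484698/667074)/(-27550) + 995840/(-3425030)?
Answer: 3080647708166057385687/31010538645657467750 ≈ 99.342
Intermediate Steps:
l = 1684905/2506588 (l = -1684905*(-1/2506588) = 1684905/2506588 ≈ 0.67219)
(-1845084/l + 484698/667074)/(-27550) + 995840/(-3425030) = (-1845084/1684905/2506588 + 484698/667074)/(-27550) + 995840/(-3425030) = (-1845084*2506588/1684905 + 484698*(1/667074))*(-1/27550) + 995840*(-1/3425030) = (-1541621804464/561635 + 80783/111179)*(-1/27550) - 99584/342503 = -171395925227942851/62442017665*(-1/27550) - 99584/342503 = 9020838169891729/90540925614250 - 99584/342503 = 3080647708166057385687/31010538645657467750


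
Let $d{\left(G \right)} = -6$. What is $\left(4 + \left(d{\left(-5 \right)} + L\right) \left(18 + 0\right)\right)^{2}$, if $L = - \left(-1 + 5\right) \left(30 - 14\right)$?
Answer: $1577536$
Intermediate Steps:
$L = -64$ ($L = - 4 \cdot 16 = \left(-1\right) 64 = -64$)
$\left(4 + \left(d{\left(-5 \right)} + L\right) \left(18 + 0\right)\right)^{2} = \left(4 + \left(-6 - 64\right) \left(18 + 0\right)\right)^{2} = \left(4 - 1260\right)^{2} = \left(-1256\right)^{2} = 1577536$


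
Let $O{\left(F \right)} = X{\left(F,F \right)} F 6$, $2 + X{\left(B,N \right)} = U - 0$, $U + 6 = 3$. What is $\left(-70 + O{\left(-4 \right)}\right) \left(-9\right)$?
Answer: $-450$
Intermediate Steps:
$U = -3$ ($U = -6 + 3 = -3$)
$X{\left(B,N \right)} = -5$ ($X{\left(B,N \right)} = -2 - 3 = -5$)
$O{\left(F \right)} = - 30 F$ ($O{\left(F \right)} = - 5 F 6 = - 30 F$)
$\left(-70 + O{\left(-4 \right)}\right) \left(-9\right) = \left(-70 - -120\right) \left(-9\right) = \left(-70 + 120\right) \left(-9\right) = 50 \left(-9\right) = -450$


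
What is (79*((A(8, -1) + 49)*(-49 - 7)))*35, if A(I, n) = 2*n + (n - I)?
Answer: -5883920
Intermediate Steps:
A(I, n) = -I + 3*n
(79*((A(8, -1) + 49)*(-49 - 7)))*35 = (79*(((-1*8 + 3*(-1)) + 49)*(-49 - 7)))*35 = (79*(((-8 - 3) + 49)*(-56)))*35 = (79*((-11 + 49)*(-56)))*35 = (79*(38*(-56)))*35 = (79*(-2128))*35 = -168112*35 = -5883920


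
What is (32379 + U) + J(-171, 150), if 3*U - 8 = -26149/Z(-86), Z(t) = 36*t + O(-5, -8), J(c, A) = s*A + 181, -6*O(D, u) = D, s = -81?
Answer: 1137407792/55713 ≈ 20415.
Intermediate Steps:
O(D, u) = -D/6
J(c, A) = 181 - 81*A (J(c, A) = -81*A + 181 = 181 - 81*A)
Z(t) = 5/6 + 36*t (Z(t) = 36*t - 1/6*(-5) = 36*t + 5/6 = 5/6 + 36*t)
U = 305462/55713 (U = 8/3 + (-26149/(5/6 + 36*(-86)))/3 = 8/3 + (-26149/(5/6 - 3096))/3 = 8/3 + (-26149/(-18571/6))/3 = 8/3 + (-26149*(-6/18571))/3 = 8/3 + (1/3)*(156894/18571) = 8/3 + 52298/18571 = 305462/55713 ≈ 5.4828)
(32379 + U) + J(-171, 150) = (32379 + 305462/55713) + (181 - 81*150) = 1804236689/55713 + (181 - 12150) = 1804236689/55713 - 11969 = 1137407792/55713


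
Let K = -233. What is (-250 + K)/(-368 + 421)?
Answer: -483/53 ≈ -9.1132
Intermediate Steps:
(-250 + K)/(-368 + 421) = (-250 - 233)/(-368 + 421) = -483/53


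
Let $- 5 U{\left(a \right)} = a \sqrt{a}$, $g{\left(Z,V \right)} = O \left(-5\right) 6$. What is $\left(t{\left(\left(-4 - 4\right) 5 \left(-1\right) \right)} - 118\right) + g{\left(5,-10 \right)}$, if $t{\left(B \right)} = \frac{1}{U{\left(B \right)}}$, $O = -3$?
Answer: $-28 - \frac{\sqrt{10}}{160} \approx -28.02$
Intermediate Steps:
$g{\left(Z,V \right)} = 90$ ($g{\left(Z,V \right)} = \left(-3\right) \left(-5\right) 6 = 15 \cdot 6 = 90$)
$U{\left(a \right)} = - \frac{a^{\frac{3}{2}}}{5}$ ($U{\left(a \right)} = - \frac{a \sqrt{a}}{5} = - \frac{a^{\frac{3}{2}}}{5}$)
$t{\left(B \right)} = - \frac{5}{B^{\frac{3}{2}}}$ ($t{\left(B \right)} = \frac{1}{\left(- \frac{1}{5}\right) B^{\frac{3}{2}}} = - \frac{5}{B^{\frac{3}{2}}}$)
$\left(t{\left(\left(-4 - 4\right) 5 \left(-1\right) \right)} - 118\right) + g{\left(5,-10 \right)} = \left(- \frac{5}{40^{\frac{3}{2}}} - 118\right) + 90 = \left(- \frac{5}{80 \sqrt{10}} - 118\right) + 90 = \left(- 5 \frac{\sqrt{10}}{800} - 118\right) + 90 = \left(- \frac{\sqrt{10}}{160} - 118\right) + 90 = \left(-118 - \frac{\sqrt{10}}{160}\right) + 90 = -28 - \frac{\sqrt{10}}{160}$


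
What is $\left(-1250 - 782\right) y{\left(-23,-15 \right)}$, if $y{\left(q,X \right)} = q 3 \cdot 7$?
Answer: $981456$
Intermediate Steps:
$y{\left(q,X \right)} = 21 q$ ($y{\left(q,X \right)} = 3 q 7 = 21 q$)
$\left(-1250 - 782\right) y{\left(-23,-15 \right)} = \left(-1250 - 782\right) 21 \left(-23\right) = \left(-2032\right) \left(-483\right) = 981456$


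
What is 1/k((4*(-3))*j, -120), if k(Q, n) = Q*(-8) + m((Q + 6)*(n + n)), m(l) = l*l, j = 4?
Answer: 1/101606784 ≈ 9.8419e-9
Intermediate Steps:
m(l) = l²
k(Q, n) = -8*Q + 4*n²*(6 + Q)² (k(Q, n) = Q*(-8) + ((Q + 6)*(n + n))² = -8*Q + ((6 + Q)*(2*n))² = -8*Q + (2*n*(6 + Q))² = -8*Q + 4*n²*(6 + Q)²)
1/k((4*(-3))*j, -120) = 1/(-8*4*(-3)*4 + 4*(-120)²*(6 + (4*(-3))*4)²) = 1/(-(-96)*4 + 4*14400*(6 - 12*4)²) = 1/(-8*(-48) + 4*14400*(6 - 48)²) = 1/(384 + 4*14400*(-42)²) = 1/(384 + 4*14400*1764) = 1/(384 + 101606400) = 1/101606784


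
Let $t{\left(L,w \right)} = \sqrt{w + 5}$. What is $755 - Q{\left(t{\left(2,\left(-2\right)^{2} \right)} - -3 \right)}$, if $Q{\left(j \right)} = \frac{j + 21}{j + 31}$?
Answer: $\frac{27908}{37} \approx 754.27$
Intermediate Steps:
$t{\left(L,w \right)} = \sqrt{5 + w}$
$Q{\left(j \right)} = \frac{21 + j}{31 + j}$
$755 - Q{\left(t{\left(2,\left(-2\right)^{2} \right)} - -3 \right)} = 755 - \frac{21 + \left(\sqrt{5 + \left(-2\right)^{2}} - -3\right)}{31 + \left(\sqrt{5 + \left(-2\right)^{2}} - -3\right)} = 755 - \frac{21 + \left(\sqrt{5 + 4} + 3\right)}{31 + \left(\sqrt{5 + 4} + 3\right)} = 755 - \frac{21 + \left(\sqrt{9} + 3\right)}{31 + \left(\sqrt{9} + 3\right)} = 755 - \frac{21 + \left(3 + 3\right)}{31 + \left(3 + 3\right)} = 755 - \frac{21 + 6}{31 + 6} = 755 - \frac{1}{37} \cdot 27 = 755 - \frac{27}{37} = \frac{27908}{37}$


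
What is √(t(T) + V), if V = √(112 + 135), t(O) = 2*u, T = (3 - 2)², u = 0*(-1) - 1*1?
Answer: √(-2 + √247) ≈ 3.7035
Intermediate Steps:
u = -1 (u = 0 - 1 = -1)
T = 1 (T = 1² = 1)
t(O) = -2 (t(O) = 2*(-1) = -2)
V = √247 ≈ 15.716
√(t(T) + V) = √(-2 + √247)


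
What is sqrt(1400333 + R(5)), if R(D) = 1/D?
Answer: sqrt(35008330)/5 ≈ 1183.4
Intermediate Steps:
sqrt(1400333 + R(5)) = sqrt(1400333 + 1/5) = sqrt(7001666/5) = sqrt(35008330)/5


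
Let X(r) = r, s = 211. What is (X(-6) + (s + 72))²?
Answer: 76729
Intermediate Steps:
(X(-6) + (s + 72))² = (-6 + (211 + 72))² = (-6 + 283)² = 277² = 76729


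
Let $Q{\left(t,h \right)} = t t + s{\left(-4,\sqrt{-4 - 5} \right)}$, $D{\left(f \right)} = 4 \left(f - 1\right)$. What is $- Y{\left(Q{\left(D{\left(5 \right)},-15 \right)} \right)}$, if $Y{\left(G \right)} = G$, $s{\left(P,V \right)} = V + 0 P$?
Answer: $-256 - 3 i \approx -256.0 - 3.0 i$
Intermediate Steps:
$s{\left(P,V \right)} = V$ ($s{\left(P,V \right)} = V + 0 = V$)
$D{\left(f \right)} = -4 + 4 f$ ($D{\left(f \right)} = 4 \left(-1 + f\right) = -4 + 4 f$)
$Q{\left(t,h \right)} = t^{2} + 3 i$ ($Q{\left(t,h \right)} = t t + \sqrt{-4 - 5} = t^{2} + \sqrt{-9} = t^{2} + 3 i$)
$- Y{\left(Q{\left(D{\left(5 \right)},-15 \right)} \right)} = - (\left(-4 + 4 \cdot 5\right)^{2} + 3 i) = - (\left(-4 + 20\right)^{2} + 3 i) = - (16^{2} + 3 i) = - (256 + 3 i) = -256 - 3 i$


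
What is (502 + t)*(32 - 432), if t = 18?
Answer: -208000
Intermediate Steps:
(502 + t)*(32 - 432) = (502 + 18)*(32 - 432) = 520*(-400) = -208000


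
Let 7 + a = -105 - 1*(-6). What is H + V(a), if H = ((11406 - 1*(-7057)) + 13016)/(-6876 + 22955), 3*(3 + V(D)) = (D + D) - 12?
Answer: -521710/6891 ≈ -75.709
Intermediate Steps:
a = -106 (a = -7 + (-105 - 1*(-6)) = -7 + (-105 + 6) = -7 - 99 = -106)
V(D) = -7 + 2*D/3 (V(D) = -3 + ((D + D) - 12)/3 = -3 + (2*D - 12)/3 = -3 + (-12 + 2*D)/3 = -3 + (-4 + 2*D/3) = -7 + 2*D/3)
H = 4497/2297 (H = ((11406 + 7057) + 13016)/16079 = (18463 + 13016)*(1/16079) = 31479*(1/16079) = 4497/2297 ≈ 1.9578)
H + V(a) = 4497/2297 + (-7 + (⅔)*(-106)) = 4497/2297 + (-7 - 212/3) = 4497/2297 - 233/3 = -521710/6891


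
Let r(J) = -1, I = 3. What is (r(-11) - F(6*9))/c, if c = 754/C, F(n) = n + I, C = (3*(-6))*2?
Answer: 36/13 ≈ 2.7692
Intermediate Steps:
C = -36 (C = -18*2 = -36)
F(n) = 3 + n (F(n) = n + 3 = 3 + n)
c = -377/18 (c = 754/(-36) = 754*(-1/36) = -377/18 ≈ -20.944)
(r(-11) - F(6*9))/c = (-1 - (3 + 6*9))/(-377/18) = (-1 - (3 + 54))*(-18/377) = (-1 - 1*57)*(-18/377) = (-1 - 57)*(-18/377) = -58*(-18/377) = 36/13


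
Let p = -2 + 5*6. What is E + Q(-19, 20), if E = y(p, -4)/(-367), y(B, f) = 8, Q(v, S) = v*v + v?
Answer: 125506/367 ≈ 341.98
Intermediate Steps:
p = 28 (p = -2 + 30 = 28)
Q(v, S) = v + v² (Q(v, S) = v² + v = v + v²)
E = -8/367 (E = 8/(-367) = 8*(-1/367) = -8/367 ≈ -0.021798)
E + Q(-19, 20) = -8/367 - 19*(1 - 19) = -8/367 - 19*(-18) = -8/367 + 342 = 125506/367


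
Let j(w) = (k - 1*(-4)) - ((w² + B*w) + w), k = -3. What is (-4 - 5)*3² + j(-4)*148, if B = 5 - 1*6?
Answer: -2301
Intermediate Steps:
B = -1 (B = 5 - 6 = -1)
j(w) = 1 - w² (j(w) = (-3 - 1*(-4)) - ((w² - w) + w) = (-3 + 4) - w² = 1 - w²)
(-4 - 5)*3² + j(-4)*148 = (-4 - 5)*3² + (1 - 1*(-4)²)*148 = -9*9 + (1 - 1*16)*148 = -81 + (1 - 16)*148 = -81 - 15*148 = -81 - 2220 = -2301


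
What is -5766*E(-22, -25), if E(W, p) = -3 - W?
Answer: -109554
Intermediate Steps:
-5766*E(-22, -25) = -5766*(-3 - 1*(-22)) = -5766*(-3 + 22) = -5766*19 = -109554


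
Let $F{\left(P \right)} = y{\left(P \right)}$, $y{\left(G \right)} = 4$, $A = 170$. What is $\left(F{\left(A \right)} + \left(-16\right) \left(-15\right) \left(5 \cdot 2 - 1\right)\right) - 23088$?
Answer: $-20924$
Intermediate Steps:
$F{\left(P \right)} = 4$
$\left(F{\left(A \right)} + \left(-16\right) \left(-15\right) \left(5 \cdot 2 - 1\right)\right) - 23088 = \left(4 + \left(-16\right) \left(-15\right) \left(5 \cdot 2 - 1\right)\right) - 23088 = \left(4 + 240 \left(10 - 1\right)\right) - 23088 = \left(4 + 240 \cdot 9\right) - 23088 = \left(4 + 2160\right) - 23088 = 2164 - 23088 = -20924$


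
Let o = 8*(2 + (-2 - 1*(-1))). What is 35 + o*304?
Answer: 2467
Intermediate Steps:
o = 8 (o = 8*(2 + (-2 + 1)) = 8*(2 - 1) = 8*1 = 8)
35 + o*304 = 35 + 8*304 = 35 + 2432 = 2467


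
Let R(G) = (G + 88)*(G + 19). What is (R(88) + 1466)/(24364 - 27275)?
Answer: -20298/2911 ≈ -6.9729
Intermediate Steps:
R(G) = (19 + G)*(88 + G) (R(G) = (88 + G)*(19 + G) = (19 + G)*(88 + G))
(R(88) + 1466)/(24364 - 27275) = ((1672 + 88² + 107*88) + 1466)/(24364 - 27275) = ((1672 + 7744 + 9416) + 1466)/(-2911) = (18832 + 1466)*(-1/2911) = 20298*(-1/2911) = -20298/2911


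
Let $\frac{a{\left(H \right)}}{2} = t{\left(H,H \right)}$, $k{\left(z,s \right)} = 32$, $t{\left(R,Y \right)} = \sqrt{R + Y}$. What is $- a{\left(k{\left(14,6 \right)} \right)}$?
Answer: $-16$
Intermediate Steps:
$a{\left(H \right)} = 2 \sqrt{2} \sqrt{H}$ ($a{\left(H \right)} = 2 \sqrt{H + H} = 2 \sqrt{2 H} = 2 \sqrt{2} \sqrt{H}$)
$- a{\left(k{\left(14,6 \right)} \right)} = - 2 \sqrt{2} \sqrt{32} = - 2 \sqrt{2} \cdot 4 \sqrt{2} = \left(-1\right) 16 = -16$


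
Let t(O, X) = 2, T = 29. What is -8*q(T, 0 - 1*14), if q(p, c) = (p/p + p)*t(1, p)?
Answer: -480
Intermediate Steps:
q(p, c) = 2 + 2*p (q(p, c) = (p/p + p)*2 = (1 + p)*2 = 2 + 2*p)
-8*q(T, 0 - 1*14) = -8*(2 + 2*29) = -8*(2 + 58) = -8*60 = -480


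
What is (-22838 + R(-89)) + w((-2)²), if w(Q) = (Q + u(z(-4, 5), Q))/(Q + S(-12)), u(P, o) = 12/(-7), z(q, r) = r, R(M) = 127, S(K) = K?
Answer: -158979/7 ≈ -22711.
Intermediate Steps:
u(P, o) = -12/7 (u(P, o) = 12*(-⅐) = -12/7)
w(Q) = (-12/7 + Q)/(-12 + Q) (w(Q) = (Q - 12/7)/(Q - 12) = (-12/7 + Q)/(-12 + Q))
(-22838 + R(-89)) + w((-2)²) = (-22838 + 127) + (-12/7 + (-2)²)/(-12 + (-2)²) = -22711 + (-12/7 + 4)/(-12 + 4) = -22711 + (16/7)/(-8) = -22711 - ⅛*16/7 = -22711 - 2/7 = -158979/7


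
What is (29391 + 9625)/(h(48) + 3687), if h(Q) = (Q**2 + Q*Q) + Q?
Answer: 39016/8343 ≈ 4.6765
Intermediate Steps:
h(Q) = Q + 2*Q**2 (h(Q) = (Q**2 + Q**2) + Q = 2*Q**2 + Q = Q + 2*Q**2)
(29391 + 9625)/(h(48) + 3687) = (29391 + 9625)/(48*(1 + 2*48) + 3687) = 39016/(48*(1 + 96) + 3687) = 39016/(48*97 + 3687) = 39016/(4656 + 3687) = 39016/8343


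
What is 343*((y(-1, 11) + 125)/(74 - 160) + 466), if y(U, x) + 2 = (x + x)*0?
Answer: 13703879/86 ≈ 1.5935e+5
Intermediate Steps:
y(U, x) = -2 (y(U, x) = -2 + (x + x)*0 = -2 + (2*x)*0 = -2 + 0 = -2)
343*((y(-1, 11) + 125)/(74 - 160) + 466) = 343*((-2 + 125)/(74 - 160) + 466) = 343*(123/(-86) + 466) = 343*(123*(-1/86) + 466) = 343*(-123/86 + 466) = 343*(39953/86) = 13703879/86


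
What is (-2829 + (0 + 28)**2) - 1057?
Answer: -3102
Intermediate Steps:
(-2829 + (0 + 28)**2) - 1057 = (-2829 + 28**2) - 1057 = (-2829 + 784) - 1057 = -2045 - 1057 = -3102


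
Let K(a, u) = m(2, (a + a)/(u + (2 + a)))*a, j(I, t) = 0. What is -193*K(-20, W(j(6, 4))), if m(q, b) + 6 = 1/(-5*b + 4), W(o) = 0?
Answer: -379245/16 ≈ -23703.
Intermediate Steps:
m(q, b) = -6 + 1/(4 - 5*b) (m(q, b) = -6 + 1/(-5*b + 4) = -6 + 1/(4 - 5*b))
K(a, u) = a*(23 - 60*a/(2 + a + u))/(-4 + 10*a/(2 + a + u)) (K(a, u) = ((23 - 30*(a + a)/(u + (2 + a)))/(-4 + 5*((a + a)/(u + (2 + a)))))*a = ((23 - 30*2*a/(2 + a + u))/(-4 + 5*((2*a)/(2 + a + u))))*a = ((23 - 60*a/(2 + a + u))/(-4 + 5*(2*a/(2 + a + u))))*a = ((23 - 60*a/(2 + a + u))/(-4 + 10*a/(2 + a + u)))*a = a*(23 - 60*a/(2 + a + u))/(-4 + 10*a/(2 + a + u)))
-193*K(-20, W(j(6, 4))) = -193*(-20)*(-46 - 23*0 + 37*(-20))/(2*(4 - 3*(-20) + 2*0)) = -193*(-20)*(-46 + 0 - 740)/(2*(4 + 60 + 0)) = -193*(-20)*(-786)/(2*64) = -193*1965/16 = -379245/16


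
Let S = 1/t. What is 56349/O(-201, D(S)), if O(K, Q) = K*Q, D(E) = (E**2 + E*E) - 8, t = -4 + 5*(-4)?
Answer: 5409504/154301 ≈ 35.058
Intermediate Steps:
t = -24 (t = -4 - 20 = -24)
S = -1/24 (S = 1/(-24) = -1/24 ≈ -0.041667)
D(E) = -8 + 2*E**2 (D(E) = (E**2 + E**2) - 8 = 2*E**2 - 8 = -8 + 2*E**2)
56349/O(-201, D(S)) = 56349/((-201*(-8 + 2*(-1/24)**2))) = 56349/((-201*(-8 + 2*(1/576)))) = 56349/((-201*(-8 + 1/288))) = 56349/((-201*(-2303/288))) = 56349/(154301/96) = 56349*(96/154301) = 5409504/154301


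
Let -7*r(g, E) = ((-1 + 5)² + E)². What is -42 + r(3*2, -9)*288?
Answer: -2058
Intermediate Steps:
r(g, E) = -(16 + E)²/7 (r(g, E) = -((-1 + 5)² + E)²/7 = -(4² + E)²/7 = -(16 + E)²/7)
-42 + r(3*2, -9)*288 = -42 - (16 - 9)²/7*288 = -42 - ⅐*7²*288 = -42 - ⅐*49*288 = -42 - 7*288 = -42 - 2016 = -2058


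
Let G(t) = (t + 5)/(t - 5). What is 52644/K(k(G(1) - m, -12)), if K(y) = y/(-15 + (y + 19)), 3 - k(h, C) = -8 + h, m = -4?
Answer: 1316100/17 ≈ 77418.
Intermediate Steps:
G(t) = (5 + t)/(-5 + t)
k(h, C) = 11 - h (k(h, C) = 3 - (-8 + h) = 3 + (8 - h) = 11 - h)
K(y) = y/(4 + y) (K(y) = y/(-15 + (19 + y)) = y/(4 + y))
52644/K(k(G(1) - m, -12)) = 52644/(((11 - ((5 + 1)/(-5 + 1) - 1*(-4)))/(4 + (11 - ((5 + 1)/(-5 + 1) - 1*(-4)))))) = 52644/(((11 - (6/(-4) + 4))/(4 + (11 - (6/(-4) + 4))))) = 52644/(((11 - (-¼*6 + 4))/(4 + (11 - (-¼*6 + 4))))) = 52644/(((11 - (-3/2 + 4))/(4 + (11 - (-3/2 + 4))))) = 52644/(((11 - 1*5/2)/(4 + (11 - 1*5/2)))) = 52644/(((11 - 5/2)/(4 + (11 - 5/2)))) = 52644/((17/(2*(4 + 17/2)))) = 52644/((17/(2*(25/2)))) = 52644/(((17/2)*(2/25))) = 52644/(17/25) = 52644*(25/17) = 1316100/17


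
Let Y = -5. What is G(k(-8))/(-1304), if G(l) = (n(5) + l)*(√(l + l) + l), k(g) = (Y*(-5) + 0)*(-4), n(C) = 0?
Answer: -1250/163 + 125*I*√2/163 ≈ -7.6687 + 1.0845*I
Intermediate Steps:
k(g) = -100 (k(g) = (-5*(-5) + 0)*(-4) = (25 + 0)*(-4) = 25*(-4) = -100)
G(l) = l*(l + √2*√l) (G(l) = (0 + l)*(√(l + l) + l) = l*(√(2*l) + l) = l*(√2*√l + l) = l*(l + √2*√l))
G(k(-8))/(-1304) = ((-100)² + √2*(-100)^(3/2))/(-1304) = (10000 + √2*(-1000*I))*(-1/1304) = (10000 - 1000*I*√2)*(-1/1304) = -1250/163 + 125*I*√2/163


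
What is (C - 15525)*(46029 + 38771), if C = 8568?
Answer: -589953600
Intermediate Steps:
(C - 15525)*(46029 + 38771) = (8568 - 15525)*(46029 + 38771) = -6957*84800 = -589953600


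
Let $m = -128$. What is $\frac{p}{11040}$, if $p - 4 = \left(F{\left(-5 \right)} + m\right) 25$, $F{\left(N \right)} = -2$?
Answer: $- \frac{541}{1840} \approx -0.29402$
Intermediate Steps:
$p = -3246$ ($p = 4 + \left(-2 - 128\right) 25 = 4 - 3250 = -3246$)
$\frac{p}{11040} = - \frac{3246}{11040} = \left(-3246\right) \frac{1}{11040} = - \frac{541}{1840}$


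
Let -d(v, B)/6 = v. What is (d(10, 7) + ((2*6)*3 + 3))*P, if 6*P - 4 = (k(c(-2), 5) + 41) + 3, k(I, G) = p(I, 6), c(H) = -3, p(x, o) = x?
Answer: -315/2 ≈ -157.50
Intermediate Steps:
k(I, G) = I
d(v, B) = -6*v
P = 15/2 (P = ⅔ + ((-3 + 41) + 3)/6 = ⅔ + (38 + 3)/6 = ⅔ + (⅙)*41 = ⅔ + 41/6 = 15/2 ≈ 7.5000)
(d(10, 7) + ((2*6)*3 + 3))*P = (-6*10 + ((2*6)*3 + 3))*(15/2) = (-60 + (12*3 + 3))*(15/2) = (-60 + (36 + 3))*(15/2) = (-60 + 39)*(15/2) = -21*15/2 = -315/2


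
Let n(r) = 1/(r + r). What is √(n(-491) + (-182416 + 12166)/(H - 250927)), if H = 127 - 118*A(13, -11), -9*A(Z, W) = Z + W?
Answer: √52028983887132677/277042331 ≈ 0.82333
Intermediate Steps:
A(Z, W) = -W/9 - Z/9 (A(Z, W) = -(Z + W)/9 = -(W + Z)/9 = -W/9 - Z/9)
n(r) = 1/(2*r)
H = 1379/9 (H = 127 - 118*(-⅑*(-11) - ⅑*13) = 127 - 118*(11/9 - 13/9) = 127 - 118*(-2/9) = 127 + 236/9 = 1379/9 ≈ 153.22)
√(n(-491) + (-182416 + 12166)/(H - 250927)) = √((½)/(-491) + (-182416 + 12166)/(1379/9 - 250927)) = √((½)*(-1/491) - 170250/(-2256964/9)) = √(-1/982 - 170250*(-9/2256964)) = √(-1/982 + 766125/1128482) = √(187801567/277042331) = √52028983887132677/277042331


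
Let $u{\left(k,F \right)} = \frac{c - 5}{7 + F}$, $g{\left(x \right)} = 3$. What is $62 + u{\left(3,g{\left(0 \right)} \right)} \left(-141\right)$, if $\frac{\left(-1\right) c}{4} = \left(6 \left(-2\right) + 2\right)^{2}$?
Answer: $\frac{11545}{2} \approx 5772.5$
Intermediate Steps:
$c = -400$ ($c = - 4 \left(6 \left(-2\right) + 2\right)^{2} = - 4 \left(-12 + 2\right)^{2} = - 4 \left(-10\right)^{2} = \left(-4\right) 100 = -400$)
$u{\left(k,F \right)} = - \frac{405}{7 + F}$ ($u{\left(k,F \right)} = \frac{-400 - 5}{7 + F} = - \frac{405}{7 + F}$)
$62 + u{\left(3,g{\left(0 \right)} \right)} \left(-141\right) = 62 + - \frac{405}{7 + 3} \left(-141\right) = 62 + - \frac{405}{10} \left(-141\right) = 62 + \left(-405\right) \frac{1}{10} \left(-141\right) = 62 - - \frac{11421}{2} = 62 + \frac{11421}{2} = \frac{11545}{2}$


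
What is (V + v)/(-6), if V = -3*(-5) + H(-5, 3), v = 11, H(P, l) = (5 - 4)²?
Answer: -9/2 ≈ -4.5000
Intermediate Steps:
H(P, l) = 1 (H(P, l) = 1² = 1)
V = 16 (V = -3*(-5) + 1 = 15 + 1 = 16)
(V + v)/(-6) = (16 + 11)/(-6) = -⅙*27 = -9/2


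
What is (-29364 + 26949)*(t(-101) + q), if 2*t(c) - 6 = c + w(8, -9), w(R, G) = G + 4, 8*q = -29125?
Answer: 71302875/8 ≈ 8.9129e+6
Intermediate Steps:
q = -29125/8 (q = (1/8)*(-29125) = -29125/8 ≈ -3640.6)
w(R, G) = 4 + G
t(c) = 1/2 + c/2 (t(c) = 3 + (c + (4 - 9))/2 = 3 + (c - 5)/2 = 3 + (-5 + c)/2 = 3 + (-5/2 + c/2) = 1/2 + c/2)
(-29364 + 26949)*(t(-101) + q) = (-29364 + 26949)*((1/2 + (1/2)*(-101)) - 29125/8) = -2415*((1/2 - 101/2) - 29125/8) = -2415*(-50 - 29125/8) = -2415*(-29525/8) = 71302875/8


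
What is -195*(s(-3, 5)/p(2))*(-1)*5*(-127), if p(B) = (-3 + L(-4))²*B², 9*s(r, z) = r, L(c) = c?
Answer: 41275/196 ≈ 210.59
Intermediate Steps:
s(r, z) = r/9
p(B) = 49*B² (p(B) = (-3 - 4)²*B² = (-7)²*B² = 49*B²)
-195*(s(-3, 5)/p(2))*(-1)*5*(-127) = -195*(((⅑)*(-3))/((49*2²)))*(-1)*5*(-127) = -195*-1/(3*(49*4))*(-1)*5*(-127) = -195*-⅓/196*(-1)*5*(-127) = -195*-⅓*1/196*(-1)*5*(-127) = -195*(-1/588*(-1))*5*(-127) = -65*5/196*(-127) = -195*5/588*(-127) = -325/196*(-127) = 41275/196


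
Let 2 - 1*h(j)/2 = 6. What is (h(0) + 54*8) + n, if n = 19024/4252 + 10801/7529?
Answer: 3440700035/8003327 ≈ 429.91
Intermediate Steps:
h(j) = -8 (h(j) = 4 - 2*6 = 4 - 12 = -8)
n = 47289387/8003327 (n = 19024*(1/4252) + 10801*(1/7529) = 4756/1063 + 10801/7529 = 47289387/8003327 ≈ 5.9087)
(h(0) + 54*8) + n = (-8 + 54*8) + 47289387/8003327 = (-8 + 432) + 47289387/8003327 = 424 + 47289387/8003327 = 3440700035/8003327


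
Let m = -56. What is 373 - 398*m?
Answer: 22661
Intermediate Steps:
373 - 398*m = 373 - 398*(-56) = 373 + 22288 = 22661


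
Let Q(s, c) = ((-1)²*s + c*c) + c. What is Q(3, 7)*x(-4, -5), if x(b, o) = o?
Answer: -295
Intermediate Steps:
Q(s, c) = c + s + c² (Q(s, c) = (1*s + c²) + c = (s + c²) + c = c + s + c²)
Q(3, 7)*x(-4, -5) = (7 + 3 + 7²)*(-5) = (7 + 3 + 49)*(-5) = 59*(-5) = -295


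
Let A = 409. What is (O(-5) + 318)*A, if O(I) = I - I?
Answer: 130062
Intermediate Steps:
O(I) = 0
(O(-5) + 318)*A = (0 + 318)*409 = 318*409 = 130062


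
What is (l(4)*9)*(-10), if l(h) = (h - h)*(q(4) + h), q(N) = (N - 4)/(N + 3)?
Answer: 0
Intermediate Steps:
q(N) = (-4 + N)/(3 + N)
l(h) = 0 (l(h) = (h - h)*((-4 + 4)/(3 + 4) + h) = 0*(0/7 + h) = 0*((⅐)*0 + h) = 0*(0 + h) = 0*h = 0)
(l(4)*9)*(-10) = (0*9)*(-10) = 0*(-10) = 0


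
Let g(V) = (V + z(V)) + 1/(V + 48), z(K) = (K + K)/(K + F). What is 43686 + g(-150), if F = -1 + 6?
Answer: 128785579/2958 ≈ 43538.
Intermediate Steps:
F = 5
z(K) = 2*K/(5 + K) (z(K) = (K + K)/(K + 5) = (2*K)/(5 + K) = 2*K/(5 + K))
g(V) = V + 1/(48 + V) + 2*V/(5 + V) (g(V) = (V + 2*V/(5 + V)) + 1/(V + 48) = (V + 2*V/(5 + V)) + 1/(48 + V) = V + 1/(48 + V) + 2*V/(5 + V))
43686 + g(-150) = 43686 + (5 + (-150)**3 + 55*(-150)**2 + 337*(-150))/(240 + (-150)**2 + 53*(-150)) = 43686 + (5 - 3375000 + 55*22500 - 50550)/(240 + 22500 - 7950) = 43686 + (5 - 3375000 + 1237500 - 50550)/14790 = 43686 + (1/14790)*(-2188045) = 43686 - 437609/2958 = 128785579/2958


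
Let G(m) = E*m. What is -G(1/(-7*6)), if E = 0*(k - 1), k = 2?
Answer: 0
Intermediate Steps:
E = 0 (E = 0*(2 - 1) = 0*1 = 0)
G(m) = 0 (G(m) = 0*m = 0)
-G(1/(-7*6)) = -1*0 = 0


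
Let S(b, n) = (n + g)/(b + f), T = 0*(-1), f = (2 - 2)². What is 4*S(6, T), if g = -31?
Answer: -62/3 ≈ -20.667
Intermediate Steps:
f = 0 (f = 0² = 0)
T = 0
S(b, n) = (-31 + n)/b (S(b, n) = (n - 31)/(b + 0) = (-31 + n)/b)
4*S(6, T) = 4*((-31 + 0)/6) = 4*((⅙)*(-31)) = 4*(-31/6) = -62/3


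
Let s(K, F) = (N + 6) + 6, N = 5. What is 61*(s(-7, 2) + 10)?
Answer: 1647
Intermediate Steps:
s(K, F) = 17 (s(K, F) = (5 + 6) + 6 = 11 + 6 = 17)
61*(s(-7, 2) + 10) = 61*(17 + 10) = 61*27 = 1647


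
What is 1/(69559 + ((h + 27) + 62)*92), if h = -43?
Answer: 1/73791 ≈ 1.3552e-5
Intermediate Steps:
1/(69559 + ((h + 27) + 62)*92) = 1/(69559 + ((-43 + 27) + 62)*92) = 1/(69559 + (-16 + 62)*92) = 1/(69559 + 46*92) = 1/(69559 + 4232) = 1/73791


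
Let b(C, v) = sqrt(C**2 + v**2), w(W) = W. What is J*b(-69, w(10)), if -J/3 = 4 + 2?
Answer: -18*sqrt(4861) ≈ -1255.0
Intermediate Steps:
J = -18 (J = -3*(4 + 2) = -3*6 = -18)
J*b(-69, w(10)) = -18*sqrt((-69)**2 + 10**2) = -18*sqrt(4761 + 100) = -18*sqrt(4861)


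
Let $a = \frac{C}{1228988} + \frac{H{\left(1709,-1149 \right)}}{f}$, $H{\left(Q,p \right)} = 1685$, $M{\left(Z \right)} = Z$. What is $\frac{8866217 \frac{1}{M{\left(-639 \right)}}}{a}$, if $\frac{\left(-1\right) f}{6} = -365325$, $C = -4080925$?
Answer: $\frac{265383631537434580}{63496100233687} \approx 4179.5$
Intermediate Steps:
$f = 2191950$ ($f = \left(-6\right) \left(-365325\right) = 2191950$)
$a = - \frac{894311270897}{269388024660}$ ($a = - \frac{4080925}{1228988} + \frac{1685}{2191950} = \left(-4080925\right) \frac{1}{1228988} + 1685 \cdot \frac{1}{2191950} = - \frac{4080925}{1228988} + \frac{337}{438390} = - \frac{894311270897}{269388024660} \approx -3.3198$)
$\frac{8866217 \frac{1}{M{\left(-639 \right)}}}{a} = \frac{8866217 \frac{1}{-639}}{- \frac{894311270897}{269388024660}} = 8866217 \left(- \frac{1}{639}\right) \left(- \frac{269388024660}{894311270897}\right) = \left(- \frac{8866217}{639}\right) \left(- \frac{269388024660}{894311270897}\right) = \frac{265383631537434580}{63496100233687}$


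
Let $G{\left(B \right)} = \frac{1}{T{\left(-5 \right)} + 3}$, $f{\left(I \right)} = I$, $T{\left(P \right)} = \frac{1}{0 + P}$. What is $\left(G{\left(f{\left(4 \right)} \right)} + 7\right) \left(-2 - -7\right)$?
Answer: $\frac{515}{14} \approx 36.786$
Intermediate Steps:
$T{\left(P \right)} = \frac{1}{P}$
$G{\left(B \right)} = \frac{5}{14}$ ($G{\left(B \right)} = \frac{1}{\frac{1}{-5} + 3} = \frac{1}{- \frac{1}{5} + 3} = \frac{1}{\frac{14}{5}} = \frac{5}{14}$)
$\left(G{\left(f{\left(4 \right)} \right)} + 7\right) \left(-2 - -7\right) = \left(\frac{5}{14} + 7\right) \left(-2 - -7\right) = \frac{103 \left(-2 + 7\right)}{14} = \frac{103}{14} \cdot 5 = \frac{515}{14}$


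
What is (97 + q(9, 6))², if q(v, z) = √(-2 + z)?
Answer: 9801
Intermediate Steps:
(97 + q(9, 6))² = (97 + √(-2 + 6))² = (97 + √4)² = (97 + 2)² = 99² = 9801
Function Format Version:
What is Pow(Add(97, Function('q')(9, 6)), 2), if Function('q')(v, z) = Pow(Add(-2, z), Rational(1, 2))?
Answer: 9801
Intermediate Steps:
Pow(Add(97, Function('q')(9, 6)), 2) = Pow(Add(97, Pow(Add(-2, 6), Rational(1, 2))), 2) = Pow(Add(97, Pow(4, Rational(1, 2))), 2) = Pow(Add(97, 2), 2) = Pow(99, 2) = 9801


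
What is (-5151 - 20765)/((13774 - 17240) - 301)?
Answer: 25916/3767 ≈ 6.8797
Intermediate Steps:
(-5151 - 20765)/((13774 - 17240) - 301) = -25916/(-3466 - 301) = -25916/(-3767) = -25916*(-1/3767) = 25916/3767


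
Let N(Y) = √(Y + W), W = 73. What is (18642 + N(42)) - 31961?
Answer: -13319 + √115 ≈ -13308.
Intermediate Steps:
N(Y) = √(73 + Y) (N(Y) = √(Y + 73) = √(73 + Y))
(18642 + N(42)) - 31961 = (18642 + √(73 + 42)) - 31961 = (18642 + √115) - 31961 = -13319 + √115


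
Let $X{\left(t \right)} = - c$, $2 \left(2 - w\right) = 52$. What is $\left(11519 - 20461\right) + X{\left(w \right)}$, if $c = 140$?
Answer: $-9082$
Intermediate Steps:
$w = -24$ ($w = 2 - 26 = -24$)
$X{\left(t \right)} = -140$ ($X{\left(t \right)} = \left(-1\right) 140 = -140$)
$\left(11519 - 20461\right) + X{\left(w \right)} = \left(11519 - 20461\right) - 140 = -8942 - 140 = -9082$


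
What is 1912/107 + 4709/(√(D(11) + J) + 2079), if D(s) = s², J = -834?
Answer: 9313019225/462556078 - 4709*I*√713/4322954 ≈ 20.134 - 0.029087*I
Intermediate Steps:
1912/107 + 4709/(√(D(11) + J) + 2079) = 1912/107 + 4709/(√(11² - 834) + 2079) = 1912*(1/107) + 4709/(√(121 - 834) + 2079) = 1912/107 + 4709/(√(-713) + 2079) = 1912/107 + 4709/(I*√713 + 2079) = 1912/107 + 4709/(2079 + I*√713)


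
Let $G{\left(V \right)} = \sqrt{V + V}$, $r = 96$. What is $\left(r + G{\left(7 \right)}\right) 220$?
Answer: $21120 + 220 \sqrt{14} \approx 21943.0$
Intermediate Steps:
$G{\left(V \right)} = \sqrt{2} \sqrt{V}$ ($G{\left(V \right)} = \sqrt{2 V} = \sqrt{2} \sqrt{V}$)
$\left(r + G{\left(7 \right)}\right) 220 = \left(96 + \sqrt{2} \sqrt{7}\right) 220 = \left(96 + \sqrt{14}\right) 220 = 21120 + 220 \sqrt{14}$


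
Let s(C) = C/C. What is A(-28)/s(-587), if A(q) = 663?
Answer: 663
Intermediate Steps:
s(C) = 1
A(-28)/s(-587) = 663/1 = 663*1 = 663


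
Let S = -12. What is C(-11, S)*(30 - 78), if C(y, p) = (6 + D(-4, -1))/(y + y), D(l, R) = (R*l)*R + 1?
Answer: 72/11 ≈ 6.5455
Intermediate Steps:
D(l, R) = 1 + l*R**2 (D(l, R) = l*R**2 + 1 = 1 + l*R**2)
C(y, p) = 3/(2*y) (C(y, p) = (6 + (1 - 4*(-1)**2))/(y + y) = (6 + (1 - 4*1))/((2*y)) = (6 + (1 - 4))*(1/(2*y)) = (6 - 3)*(1/(2*y)) = 3*(1/(2*y)) = 3/(2*y))
C(-11, S)*(30 - 78) = ((3/2)/(-11))*(30 - 78) = ((3/2)*(-1/11))*(-48) = -3/22*(-48) = 72/11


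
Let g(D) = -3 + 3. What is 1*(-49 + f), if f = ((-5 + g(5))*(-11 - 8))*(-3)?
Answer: -334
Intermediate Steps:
g(D) = 0
f = -285 (f = ((-5 + 0)*(-11 - 8))*(-3) = -5*(-19)*(-3) = 95*(-3) = -285)
1*(-49 + f) = 1*(-49 - 285) = 1*(-334) = -334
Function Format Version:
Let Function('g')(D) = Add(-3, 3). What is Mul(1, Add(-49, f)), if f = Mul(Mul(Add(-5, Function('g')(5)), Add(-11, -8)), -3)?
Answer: -334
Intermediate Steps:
Function('g')(D) = 0
f = -285 (f = Mul(Mul(Add(-5, 0), Add(-11, -8)), -3) = Mul(Mul(-5, -19), -3) = Mul(95, -3) = -285)
Mul(1, Add(-49, f)) = Mul(1, Add(-49, -285)) = Mul(1, -334) = -334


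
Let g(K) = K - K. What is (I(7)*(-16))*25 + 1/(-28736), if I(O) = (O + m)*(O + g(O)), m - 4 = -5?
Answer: -482764801/28736 ≈ -16800.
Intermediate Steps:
g(K) = 0
m = -1 (m = 4 - 5 = -1)
I(O) = O*(-1 + O) (I(O) = (O - 1)*(O + 0) = (-1 + O)*O = O*(-1 + O))
(I(7)*(-16))*25 + 1/(-28736) = ((7*(-1 + 7))*(-16))*25 + 1/(-28736) = ((7*6)*(-16))*25 - 1/28736 = (42*(-16))*25 - 1/28736 = -672*25 - 1/28736 = -16800 - 1/28736 = -482764801/28736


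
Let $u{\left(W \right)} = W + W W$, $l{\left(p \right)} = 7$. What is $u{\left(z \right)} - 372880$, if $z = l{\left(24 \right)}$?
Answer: $-372824$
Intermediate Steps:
$z = 7$
$u{\left(W \right)} = W + W^{2}$
$u{\left(z \right)} - 372880 = 7 \left(1 + 7\right) - 372880 = 7 \cdot 8 - 372880 = 56 - 372880 = -372824$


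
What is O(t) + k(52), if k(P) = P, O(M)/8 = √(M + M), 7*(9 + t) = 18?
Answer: 52 + 24*I*√70/7 ≈ 52.0 + 28.685*I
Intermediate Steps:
t = -45/7 (t = -9 + (⅐)*18 = -9 + 18/7 = -45/7 ≈ -6.4286)
O(M) = 8*√2*√M (O(M) = 8*√(M + M) = 8*√(2*M) = 8*(√2*√M) = 8*√2*√M)
O(t) + k(52) = 8*√2*√(-45/7) + 52 = 8*√2*(3*I*√35/7) + 52 = 24*I*√70/7 + 52 = 52 + 24*I*√70/7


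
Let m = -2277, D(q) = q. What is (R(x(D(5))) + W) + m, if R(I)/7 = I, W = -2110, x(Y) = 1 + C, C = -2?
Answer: -4394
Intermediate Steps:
x(Y) = -1 (x(Y) = 1 - 2 = -1)
R(I) = 7*I
(R(x(D(5))) + W) + m = (7*(-1) - 2110) - 2277 = (-7 - 2110) - 2277 = -2117 - 2277 = -4394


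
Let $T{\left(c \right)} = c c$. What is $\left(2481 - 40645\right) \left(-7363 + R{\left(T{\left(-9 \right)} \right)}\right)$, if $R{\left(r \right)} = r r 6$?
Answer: $-1221362492$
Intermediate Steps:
$T{\left(c \right)} = c^{2}$
$R{\left(r \right)} = 6 r^{2}$ ($R{\left(r \right)} = r^{2} \cdot 6 = 6 r^{2}$)
$\left(2481 - 40645\right) \left(-7363 + R{\left(T{\left(-9 \right)} \right)}\right) = \left(2481 - 40645\right) \left(-7363 + 6 \left(\left(-9\right)^{2}\right)^{2}\right) = - 38164 \left(-7363 + 6 \cdot 81^{2}\right) = - 38164 \left(-7363 + 6 \cdot 6561\right) = - 38164 \left(-7363 + 39366\right) = \left(-38164\right) 32003 = -1221362492$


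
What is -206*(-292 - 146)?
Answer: 90228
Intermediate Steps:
-206*(-292 - 146) = -206*(-438) = 90228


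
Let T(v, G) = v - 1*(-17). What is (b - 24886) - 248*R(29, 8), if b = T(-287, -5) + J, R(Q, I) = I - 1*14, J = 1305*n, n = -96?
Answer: -148948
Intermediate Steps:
J = -125280 (J = 1305*(-96) = -125280)
T(v, G) = 17 + v (T(v, G) = v + 17 = 17 + v)
R(Q, I) = -14 + I (R(Q, I) = I - 14 = -14 + I)
b = -125550 (b = (17 - 287) - 125280 = -270 - 125280 = -125550)
(b - 24886) - 248*R(29, 8) = (-125550 - 24886) - 248*(-14 + 8) = -150436 - 248*(-6) = -150436 + 1488 = -148948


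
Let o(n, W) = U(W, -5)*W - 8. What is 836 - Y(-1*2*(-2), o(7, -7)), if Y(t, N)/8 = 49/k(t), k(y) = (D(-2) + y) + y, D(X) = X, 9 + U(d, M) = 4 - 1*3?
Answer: 2312/3 ≈ 770.67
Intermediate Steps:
U(d, M) = -8 (U(d, M) = -9 + (4 - 1*3) = -9 + (4 - 3) = -9 + 1 = -8)
k(y) = -2 + 2*y (k(y) = (-2 + y) + y = -2 + 2*y)
o(n, W) = -8 - 8*W (o(n, W) = -8*W - 8 = -8 - 8*W)
Y(t, N) = 392/(-2 + 2*t) (Y(t, N) = 8*(49/(-2 + 2*t)) = 392/(-2 + 2*t))
836 - Y(-1*2*(-2), o(7, -7)) = 836 - 196/(-1 - 1*2*(-2)) = 836 - 196/(-1 - 2*(-2)) = 836 - 196/(-1 + 4) = 836 - 196/3 = 2312/3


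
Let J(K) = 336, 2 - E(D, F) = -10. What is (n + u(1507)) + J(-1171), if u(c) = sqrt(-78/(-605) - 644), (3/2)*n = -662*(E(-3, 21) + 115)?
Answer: -167140/3 + I*sqrt(1947710)/55 ≈ -55713.0 + 25.375*I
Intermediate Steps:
E(D, F) = 12 (E(D, F) = 2 - 1*(-10) = 2 + 10 = 12)
n = -168148/3 (n = 2*(-662*(12 + 115))/3 = 2*(-662*127)/3 = (2/3)*(-84074) = -168148/3 ≈ -56049.)
u(c) = I*sqrt(1947710)/55 (u(c) = sqrt(-78*(-1/605) - 644) = sqrt(78/605 - 644) = sqrt(-389542/605) = I*sqrt(1947710)/55)
(n + u(1507)) + J(-1171) = (-168148/3 + I*sqrt(1947710)/55) + 336 = -167140/3 + I*sqrt(1947710)/55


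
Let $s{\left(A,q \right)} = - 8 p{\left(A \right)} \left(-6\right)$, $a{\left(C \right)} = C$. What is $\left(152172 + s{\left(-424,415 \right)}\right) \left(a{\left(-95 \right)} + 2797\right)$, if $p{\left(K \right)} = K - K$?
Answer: $411168744$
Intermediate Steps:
$p{\left(K \right)} = 0$
$s{\left(A,q \right)} = 0$ ($s{\left(A,q \right)} = \left(-8\right) 0 \left(-6\right) = 0 \left(-6\right) = 0$)
$\left(152172 + s{\left(-424,415 \right)}\right) \left(a{\left(-95 \right)} + 2797\right) = \left(152172 + 0\right) \left(-95 + 2797\right) = 152172 \cdot 2702 = 411168744$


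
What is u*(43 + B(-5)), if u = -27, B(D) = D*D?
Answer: -1836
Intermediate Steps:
B(D) = D²
u*(43 + B(-5)) = -27*(43 + (-5)²) = -27*(43 + 25) = -27*68 = -1836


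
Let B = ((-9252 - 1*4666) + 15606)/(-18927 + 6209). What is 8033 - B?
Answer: 51082691/6359 ≈ 8033.1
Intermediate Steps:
B = -844/6359 (B = ((-9252 - 4666) + 15606)/(-12718) = (-13918 + 15606)*(-1/12718) = 1688*(-1/12718) = -844/6359 ≈ -0.13273)
8033 - B = 8033 - 1*(-844/6359) = 8033 + 844/6359 = 51082691/6359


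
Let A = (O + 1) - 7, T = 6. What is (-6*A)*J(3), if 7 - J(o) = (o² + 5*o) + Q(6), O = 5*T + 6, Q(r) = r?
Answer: 4140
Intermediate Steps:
O = 36 (O = 5*6 + 6 = 30 + 6 = 36)
J(o) = 1 - o² - 5*o (J(o) = 7 - ((o² + 5*o) + 6) = 7 - (6 + o² + 5*o) = 7 + (-6 - o² - 5*o) = 1 - o² - 5*o)
A = 30 (A = (36 + 1) - 7 = 37 - 7 = 30)
(-6*A)*J(3) = (-6*30)*(1 - 1*3² - 5*3) = -180*(1 - 1*9 - 15) = -180*(1 - 9 - 15) = -180*(-23) = 4140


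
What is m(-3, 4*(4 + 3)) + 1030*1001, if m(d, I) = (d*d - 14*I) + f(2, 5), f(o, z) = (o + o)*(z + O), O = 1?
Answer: 1030671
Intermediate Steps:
f(o, z) = 2*o*(1 + z) (f(o, z) = (o + o)*(z + 1) = (2*o)*(1 + z) = 2*o*(1 + z))
m(d, I) = 24 + d² - 14*I (m(d, I) = (d*d - 14*I) + 2*2*(1 + 5) = (d² - 14*I) + 2*2*6 = (d² - 14*I) + 24 = 24 + d² - 14*I)
m(-3, 4*(4 + 3)) + 1030*1001 = (24 + (-3)² - 56*(4 + 3)) + 1030*1001 = (24 + 9 - 56*7) + 1031030 = (24 + 9 - 14*28) + 1031030 = (24 + 9 - 392) + 1031030 = -359 + 1031030 = 1030671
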